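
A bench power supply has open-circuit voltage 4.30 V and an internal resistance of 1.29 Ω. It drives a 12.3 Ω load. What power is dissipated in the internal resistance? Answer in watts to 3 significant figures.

0.129 W

Internal loss is I²r, with I set by the total series resistance r+R.
I = ε / (r + R) = 4.30 / (1.29 + 12.3) = 0.3164 A
P_int = I² r = (0.3164)² × 1.29 = 0.1291 W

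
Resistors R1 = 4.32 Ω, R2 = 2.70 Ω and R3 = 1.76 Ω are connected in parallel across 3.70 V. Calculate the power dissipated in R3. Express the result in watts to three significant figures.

Every branch has 3.70 V across it, so for R3 the power is simply V²/R.
P_R3 = V² / R3 = (3.70)² / 1.76 Ω = 7.778 W

7.78 W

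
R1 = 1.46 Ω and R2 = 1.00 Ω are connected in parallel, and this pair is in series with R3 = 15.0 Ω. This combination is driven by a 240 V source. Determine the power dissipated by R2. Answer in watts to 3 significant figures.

83.4 W

Collapse the R1‖R2 pair into one equivalent R_p; then R_p and R3 form a series string.
R_p = (1.46×1.00)/(1.46+1.00) = 0.5935 Ω
R_total = R_p + 15.0 = 0.5935 + 15.0 = 15.59 Ω
I = V / R_total = 240 / 15.59 = 15.39 A
Voltage across the parallel pair: V_p = I × R_p = 15.39 × 0.5935 = 9.135 V
R2 has V_p across it, so P = V_p²/R2.
P_R2 = (9.135)² / 1.00 = 83.44 W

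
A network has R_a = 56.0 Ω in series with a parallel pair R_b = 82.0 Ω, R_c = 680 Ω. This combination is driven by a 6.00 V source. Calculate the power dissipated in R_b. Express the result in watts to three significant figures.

0.141 W

Collapse R_b‖R_c to a single equivalent, reducing the network to two series elements.
R_p = (82.0×680)/(82.0+680) = 73.18 Ω
R_total = 56.0 + 73.18 = 129.2 Ω
I = V / R_total = 6.00 / 129.2 = 0.04645 A
Voltage across the parallel pair: V_p = I × R_p = 0.04645 × 73.18 = 3.399 V
R_b sees V_p directly, so P = V_p² / R_b.
P_R_b = (3.399)² / 82.0 = 0.1409 W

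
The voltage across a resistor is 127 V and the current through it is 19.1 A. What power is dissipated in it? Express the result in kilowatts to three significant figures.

2.43 kW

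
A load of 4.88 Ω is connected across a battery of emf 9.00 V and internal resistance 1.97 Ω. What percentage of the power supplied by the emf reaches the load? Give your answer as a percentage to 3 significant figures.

71.2 %

The source delivers εI, of which I²R reaches the load and I²r is lost; since I is common, η = R/(R+r).
η = R / (R + r) = 4.88 / (4.88 + 1.97) = 0.7124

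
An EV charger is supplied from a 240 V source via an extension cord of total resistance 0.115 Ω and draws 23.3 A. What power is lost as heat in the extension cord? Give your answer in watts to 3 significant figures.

The extension cord is a series resistance carrying the load current; its dissipation is I²R_line.
The extension cord carries the full 23.3 A.
P_line = I² R_line = (23.30)² × 0.115 = 62.43 W

62.4 W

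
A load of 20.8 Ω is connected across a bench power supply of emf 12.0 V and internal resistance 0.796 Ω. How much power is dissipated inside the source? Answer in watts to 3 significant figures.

0.246 W

Internal loss is I²r, with I set by the total series resistance r+R.
I = ε / (r + R) = 12.0 / (0.796 + 20.8) = 0.5557 A
P_int = I² r = (0.5557)² × 0.796 = 0.2458 W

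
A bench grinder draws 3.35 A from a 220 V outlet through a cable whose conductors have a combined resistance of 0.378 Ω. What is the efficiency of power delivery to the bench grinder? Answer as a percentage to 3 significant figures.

99.4 %

The cable carries the full 3.35 A.
P_line = I² R_line = (3.350)² × 0.378 = 4.242 W
P_source = V I = 220 × 3.350 = 737.0 W; P_load = 732.8 W
η = P_load / P_source = 732.8 / 737.0 = 0.9942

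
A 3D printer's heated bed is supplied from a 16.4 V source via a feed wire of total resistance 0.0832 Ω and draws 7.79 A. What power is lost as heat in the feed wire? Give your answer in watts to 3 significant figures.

5.05 W

The feed wire and load are in series, so the same current flows in both; the loss is I²R_line.
The feed wire carries the full 7.79 A.
P_line = I² R_line = (7.790)² × 0.0832 = 5.049 W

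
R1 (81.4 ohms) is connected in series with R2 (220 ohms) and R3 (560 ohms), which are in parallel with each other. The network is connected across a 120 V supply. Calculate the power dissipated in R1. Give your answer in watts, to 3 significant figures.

20.5 W

Replace R2 and R3 with their parallel equivalent so the circuit becomes R1 in series with R_p.
R_p = (220×560)/(220+560) = 157.9 Ω
R_total = 81.4 + 157.9 = 239.3 Ω
I = V / R_total = 120 / 239.3 = 0.5014 A
R1 carries the full series current, so P = I²R.
P_R1 = (0.5014)² × 81.4 = 20.46 W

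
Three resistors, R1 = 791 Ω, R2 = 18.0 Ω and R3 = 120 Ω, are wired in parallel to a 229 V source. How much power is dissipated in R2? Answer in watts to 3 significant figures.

R2 sits directly across the source, so P = V²/R with V = 229 V.
P_R2 = V² / R2 = (229)² / 18.0 Ω = 2913 W

2910 W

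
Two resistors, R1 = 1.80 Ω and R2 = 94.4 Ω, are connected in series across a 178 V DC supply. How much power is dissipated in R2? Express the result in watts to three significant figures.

The current is common to all series resistors; compute it, then apply P = I²R for the target.
R_total = 1.80 + 94.4 = 96.20 Ω
I = V / R_total = 178 / 96.20 = 1.850 A
P_R2 = I² × R2 = (1.850)² × 94.4 = 323.2 W

323 W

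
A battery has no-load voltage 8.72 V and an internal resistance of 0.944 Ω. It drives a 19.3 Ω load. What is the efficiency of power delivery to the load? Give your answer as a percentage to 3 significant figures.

η = P_load/(P_load+P_int) = I²R/(I²R+I²r) = R/(R+r) — the I² cancels for series elements.
η = R / (R + r) = 19.3 / (19.3 + 0.944) = 0.9534

95.3 %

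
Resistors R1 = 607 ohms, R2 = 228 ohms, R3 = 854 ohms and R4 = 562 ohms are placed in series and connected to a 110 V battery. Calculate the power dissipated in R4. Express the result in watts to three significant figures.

In a series string the same current flows through every resistor — find that current, then P = I²R for the one we want.
R_total = 607 + 228 + 854 + 562 = 2251 Ω
I = V / R_total = 110 / 2251 = 0.04887 A
P_R4 = I² × R4 = (0.04887)² × 562 = 1.342 W

1.34 W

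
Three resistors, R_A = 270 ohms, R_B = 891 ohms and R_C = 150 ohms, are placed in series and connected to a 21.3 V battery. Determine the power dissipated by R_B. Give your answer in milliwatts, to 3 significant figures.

Every series element carries the same I. Get I from the total resistance, then P = I² × R_B.
R_total = 270 + 891 + 150 = 1311 Ω
I = V / R_total = 21.3 / 1311 = 0.01625 A
P_R_B = I² × R_B = (0.01625)² × 891 = 0.2352 W

235 mW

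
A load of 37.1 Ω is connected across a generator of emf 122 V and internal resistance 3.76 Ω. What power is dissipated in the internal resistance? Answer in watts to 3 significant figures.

r is in series with the load, so it carries the full circuit current — the loss in it is I²r.
I = ε / (r + R) = 122 / (3.76 + 37.1) = 2.986 A
P_int = I² r = (2.986)² × 3.76 = 33.52 W

33.5 W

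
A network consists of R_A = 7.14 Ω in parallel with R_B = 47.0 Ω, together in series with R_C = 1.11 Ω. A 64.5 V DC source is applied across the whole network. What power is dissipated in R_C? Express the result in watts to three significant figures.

First find R_p for the parallel pair, then treat R_p + R_C as a series loop.
R_p = (7.14×47.0)/(7.14+47.0) = 6.198 Ω
R_total = R_p + 1.11 = 6.198 + 1.11 = 7.308 Ω
I = V / R_total = 64.5 / 7.308 = 8.825 A
All the supply current flows through R_C; use P = I²R_C.
P_R_C = (8.825)² × 1.11 = 86.46 W

86.5 W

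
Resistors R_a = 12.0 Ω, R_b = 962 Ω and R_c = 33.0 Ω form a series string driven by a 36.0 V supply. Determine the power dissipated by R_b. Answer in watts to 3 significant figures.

1.23 W

In a series string the same current flows through every resistor — find that current, then P = I²R for the one we want.
R_total = 12.0 + 962 + 33.0 = 1007 Ω
I = V / R_total = 36.0 / 1007 = 0.03575 A
P_R_b = I² × R_b = (0.03575)² × 962 = 1.229 W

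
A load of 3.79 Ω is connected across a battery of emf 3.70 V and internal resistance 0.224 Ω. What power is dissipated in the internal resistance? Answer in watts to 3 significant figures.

0.190 W

The internal resistance carries the same current as the load; P_int = I²r.
I = ε / (r + R) = 3.70 / (0.224 + 3.79) = 0.9218 A
P_int = I² r = (0.9218)² × 0.224 = 0.1903 W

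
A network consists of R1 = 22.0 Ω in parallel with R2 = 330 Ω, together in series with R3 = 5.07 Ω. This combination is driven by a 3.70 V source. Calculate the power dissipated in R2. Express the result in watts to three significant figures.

0.0267 W

First find R_p for the parallel pair, then treat R_p + R3 as a series loop.
R_p = (22.0×330)/(22.0+330) = 20.62 Ω
R_total = R_p + 5.07 = 20.62 + 5.07 = 25.70 Ω
I = V / R_total = 3.70 / 25.70 = 0.1440 A
Voltage across the parallel pair: V_p = I × R_p = 0.1440 × 20.62 = 2.970 V
Use P = V²/R for R2 with V = V_p.
P_R2 = (2.970)² / 330 = 0.02673 W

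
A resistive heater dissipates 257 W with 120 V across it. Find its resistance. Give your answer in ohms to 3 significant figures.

56.0 Ω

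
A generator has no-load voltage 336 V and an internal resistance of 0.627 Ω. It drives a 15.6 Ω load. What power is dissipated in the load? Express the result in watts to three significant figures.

6690 W

With r and R in series, I = ε/(r+R); the load dissipates I²R.
I = ε / (r + R) = 336 / (0.627 + 15.6) = 20.71 A
P_load = I² R = (20.71)² × 15.6 = 6688 W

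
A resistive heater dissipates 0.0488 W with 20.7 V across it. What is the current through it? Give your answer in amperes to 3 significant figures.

The two known quantities fix the third via I = P / V.
I = 0.0488 / 20.7 = 0.002357 A

0.00236 A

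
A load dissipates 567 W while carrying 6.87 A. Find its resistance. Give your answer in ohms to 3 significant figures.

12.0 Ω

Rearranging the power relation for the two known quantities gives R = P / I².
R = 567 / (6.870)² = 12.01 Ω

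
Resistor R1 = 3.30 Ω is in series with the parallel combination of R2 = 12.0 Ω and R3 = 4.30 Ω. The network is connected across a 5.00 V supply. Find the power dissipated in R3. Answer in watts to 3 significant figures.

Replace R2 and R3 with their parallel equivalent so the circuit becomes R1 in series with R_p.
R_p = (12.0×4.30)/(12.0+4.30) = 3.166 Ω
R_total = 3.30 + 3.166 = 6.466 Ω
I = V / R_total = 5.00 / 6.466 = 0.7733 A
Voltage across the parallel pair: V_p = I × R_p = 0.7733 × 3.166 = 2.448 V
With V_p across R3, its power is V_p²/R3.
P_R3 = (2.448)² / 4.30 = 1.394 W

1.39 W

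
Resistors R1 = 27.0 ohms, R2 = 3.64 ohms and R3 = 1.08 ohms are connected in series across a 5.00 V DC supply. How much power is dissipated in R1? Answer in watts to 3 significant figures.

0.671 W

Series elements share the same current, so find I first, then use P = I²R.
R_total = 27.0 + 3.64 + 1.08 = 31.72 Ω
I = V / R_total = 5.00 / 31.72 = 0.1576 A
P_R1 = I² × R1 = (0.1576)² × 27.0 = 0.6709 W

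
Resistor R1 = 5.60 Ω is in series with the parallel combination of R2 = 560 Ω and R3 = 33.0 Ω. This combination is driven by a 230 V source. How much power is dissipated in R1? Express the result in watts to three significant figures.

Reduce the parallel pair to R_p first; the network is then a simple series string.
R_p = (560×33.0)/(560+33.0) = 31.16 Ω
R_total = 5.60 + 31.16 = 36.76 Ω
I = V / R_total = 230 / 36.76 = 6.256 A
R1 is in the main series path, so its power is I²R1.
P_R1 = (6.256)² × 5.60 = 219.2 W

219 W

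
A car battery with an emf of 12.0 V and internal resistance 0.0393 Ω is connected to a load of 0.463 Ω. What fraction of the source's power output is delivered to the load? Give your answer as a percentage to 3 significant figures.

92.2 %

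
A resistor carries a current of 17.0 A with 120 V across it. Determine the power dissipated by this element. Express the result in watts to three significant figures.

Since both terminal voltage and current are stated, P = V I gives the power in one step.
P = 120 V × 17.00 A = 2040 W

2040 W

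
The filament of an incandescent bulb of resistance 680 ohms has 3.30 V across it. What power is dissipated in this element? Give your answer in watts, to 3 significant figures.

0.0160 W

With V across and R both known, P = V²/R gives the dissipation directly.
P = (3.30 V)² / 680 Ω = 0.01601 W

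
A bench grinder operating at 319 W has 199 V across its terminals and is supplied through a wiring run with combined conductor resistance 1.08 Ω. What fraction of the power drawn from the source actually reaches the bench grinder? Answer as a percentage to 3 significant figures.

I = P / V = 319 / 199 = 1.603 A through the wiring run.
P_line = I² R_line = (1.603)² × 1.08 = 2.775 W
P_source = P_load + P_line = 319.0 + 2.775 = 321.8 W
η = P_load / P_source = 319.0 / 321.8 = 0.9914

99.1 %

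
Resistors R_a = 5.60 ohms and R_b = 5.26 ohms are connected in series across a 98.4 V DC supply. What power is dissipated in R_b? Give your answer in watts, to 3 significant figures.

432 W

In a series string the same current flows through every resistor — find that current, then P = I²R for the one we want.
R_total = 5.60 + 5.26 = 10.86 Ω
I = V / R_total = 98.4 / 10.86 = 9.061 A
P_R_b = I² × R_b = (9.061)² × 5.26 = 431.8 W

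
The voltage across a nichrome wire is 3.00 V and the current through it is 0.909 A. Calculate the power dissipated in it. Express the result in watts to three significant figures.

2.73 W

Since both terminal voltage and current are stated, P = V I gives the power in one step.
P = 3.00 V × 0.9090 A = 2.727 W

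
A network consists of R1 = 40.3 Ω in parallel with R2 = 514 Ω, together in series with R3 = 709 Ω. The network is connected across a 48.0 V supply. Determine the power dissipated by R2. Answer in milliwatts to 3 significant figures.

First find R_p for the parallel pair, then treat R_p + R3 as a series loop.
R_p = (40.3×514)/(40.3+514) = 37.37 Ω
R_total = R_p + 709 = 37.37 + 709 = 746.4 Ω
I = V / R_total = 48.0 / 746.4 = 0.06431 A
Voltage across the parallel pair: V_p = I × R_p = 0.06431 × 37.37 = 2.403 V
Use P = V²/R for R2 with V = V_p.
P_R2 = (2.403)² / 514 = 0.01124 W

11.2 mW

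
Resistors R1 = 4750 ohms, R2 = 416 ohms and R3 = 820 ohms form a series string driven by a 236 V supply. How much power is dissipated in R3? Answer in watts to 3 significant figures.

In a series string the same current flows through every resistor — find that current, then P = I²R for the one we want.
R_total = 4750 + 416 + 820 = 5986 Ω
I = V / R_total = 236 / 5986 = 0.03943 A
P_R3 = I² × R3 = (0.03943)² × 820 = 1.275 W

1.27 W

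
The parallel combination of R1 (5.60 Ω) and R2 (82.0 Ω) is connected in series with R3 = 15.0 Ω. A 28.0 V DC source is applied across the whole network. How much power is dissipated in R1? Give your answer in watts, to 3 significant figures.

9.39 W

First find R_p for the parallel pair, then treat R_p + R3 as a series loop.
R_p = (5.60×82.0)/(5.60+82.0) = 5.242 Ω
R_total = R_p + 15.0 = 5.242 + 15.0 = 20.24 Ω
I = V / R_total = 28.0 / 20.24 = 1.383 A
Voltage across the parallel pair: V_p = I × R_p = 1.383 × 5.242 = 7.251 V
R1 sits across V_p; its power is V_p²/R.
P_R1 = (7.251)² / 5.60 = 9.389 W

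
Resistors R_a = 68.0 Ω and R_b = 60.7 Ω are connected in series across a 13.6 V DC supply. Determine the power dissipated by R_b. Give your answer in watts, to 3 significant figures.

0.678 W

Series elements share the same current, so find I first, then use P = I²R.
R_total = 68.0 + 60.7 = 128.7 Ω
I = V / R_total = 13.6 / 128.7 = 0.1057 A
P_R_b = I² × R_b = (0.1057)² × 60.7 = 0.6778 W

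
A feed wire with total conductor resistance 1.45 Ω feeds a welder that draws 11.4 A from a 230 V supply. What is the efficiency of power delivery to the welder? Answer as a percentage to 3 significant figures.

92.8 %

The feed wire carries the full 11.4 A.
P_line = I² R_line = (11.40)² × 1.45 = 188.4 W
P_source = V I = 230 × 11.40 = 2622 W; P_load = 2434 W
η = P_load / P_source = 2434 / 2622 = 0.9281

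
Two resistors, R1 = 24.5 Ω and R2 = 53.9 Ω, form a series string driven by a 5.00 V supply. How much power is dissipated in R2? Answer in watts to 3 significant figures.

In a series string the same current flows through every resistor — find that current, then P = I²R for the one we want.
R_total = 24.5 + 53.9 = 78.40 Ω
I = V / R_total = 5.00 / 78.40 = 0.06378 A
P_R2 = I² × R2 = (0.06378)² × 53.9 = 0.2192 W

0.219 W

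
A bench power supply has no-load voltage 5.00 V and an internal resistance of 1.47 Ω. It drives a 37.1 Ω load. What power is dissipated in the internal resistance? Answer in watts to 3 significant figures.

0.0247 W

The source's internal resistance is just another series element carrying I; its dissipation is I²r.
I = ε / (r + R) = 5.00 / (1.47 + 37.1) = 0.1296 A
P_int = I² r = (0.1296)² × 1.47 = 0.02470 W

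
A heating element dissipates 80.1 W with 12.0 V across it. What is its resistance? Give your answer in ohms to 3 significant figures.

Rearranging the power relation for the two known quantities gives R = V² / P.
R = (12.0)² / 80.1 = 1.798 Ω

1.80 Ω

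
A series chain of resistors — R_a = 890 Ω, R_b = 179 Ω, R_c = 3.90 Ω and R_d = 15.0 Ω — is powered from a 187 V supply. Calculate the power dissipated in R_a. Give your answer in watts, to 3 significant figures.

Series elements share the same current, so find I first, then use P = I²R.
R_total = 890 + 179 + 3.90 + 15.0 = 1088 Ω
I = V / R_total = 187 / 1088 = 0.1719 A
P_R_a = I² × R_a = (0.1719)² × 890 = 26.30 W

26.3 W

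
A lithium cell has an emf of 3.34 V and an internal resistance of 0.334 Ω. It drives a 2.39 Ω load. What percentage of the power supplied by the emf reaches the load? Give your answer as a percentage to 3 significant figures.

87.7 %

η = P_load/(P_load+P_int) = I²R/(I²R+I²r) = R/(R+r) — the I² cancels for series elements.
η = R / (R + r) = 2.39 / (2.39 + 0.334) = 0.8774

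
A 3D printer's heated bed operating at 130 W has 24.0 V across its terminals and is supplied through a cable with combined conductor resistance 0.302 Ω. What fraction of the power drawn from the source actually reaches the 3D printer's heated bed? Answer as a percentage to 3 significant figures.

I = P / V = 130 / 24.0 = 5.417 A through the cable.
P_line = I² R_line = (5.417)² × 0.302 = 8.861 W
P_source = P_load + P_line = 130.0 + 8.861 = 138.9 W
η = P_load / P_source = 130.0 / 138.9 = 0.9362

93.6 %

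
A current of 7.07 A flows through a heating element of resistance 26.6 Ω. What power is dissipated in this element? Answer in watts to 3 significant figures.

1330 W

Knowing I and R, the power is just I²R — no need to find V first.
P = (7.070 A)² × 26.6 Ω = 1330 W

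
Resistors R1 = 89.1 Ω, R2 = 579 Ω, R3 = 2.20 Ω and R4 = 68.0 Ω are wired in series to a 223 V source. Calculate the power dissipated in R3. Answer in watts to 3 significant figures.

Every series element carries the same I. Get I from the total resistance, then P = I² × R3.
R_total = 89.1 + 579 + 2.20 + 68.0 = 738.3 Ω
I = V / R_total = 223 / 738.3 = 0.3020 A
P_R3 = I² × R3 = (0.3020)² × 2.20 = 0.2007 W

0.201 W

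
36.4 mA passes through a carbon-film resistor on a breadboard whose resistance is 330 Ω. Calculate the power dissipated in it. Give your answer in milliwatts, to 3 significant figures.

437 mW

Current and resistance are given, so P = I²R is the direct form.
P = (0.03640 A)² × 330 Ω = 0.4372 W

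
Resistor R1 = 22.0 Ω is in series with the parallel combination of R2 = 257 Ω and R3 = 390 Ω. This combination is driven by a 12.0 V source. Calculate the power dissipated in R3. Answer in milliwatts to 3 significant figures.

Reduce the parallel pair to R_p first; the network is then a simple series string.
R_p = (257×390)/(257+390) = 154.9 Ω
R_total = 22.0 + 154.9 = 176.9 Ω
I = V / R_total = 12.0 / 176.9 = 0.06783 A
Voltage across the parallel pair: V_p = I × R_p = 0.06783 × 154.9 = 10.51 V
With V_p across R3, its power is V_p²/R3.
P_R3 = (10.51)² / 390 = 0.2831 W

283 mW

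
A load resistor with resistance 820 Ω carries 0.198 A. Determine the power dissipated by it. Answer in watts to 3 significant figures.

32.1 W

Current and resistance are given, so P = I²R is the direct form.
P = (0.1980 A)² × 820 Ω = 32.15 W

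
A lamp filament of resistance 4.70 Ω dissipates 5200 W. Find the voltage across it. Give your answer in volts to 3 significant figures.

Inverting the appropriate power form: V = √(P R).
V = √(5200 × 4.70) = 156.3 V

156 V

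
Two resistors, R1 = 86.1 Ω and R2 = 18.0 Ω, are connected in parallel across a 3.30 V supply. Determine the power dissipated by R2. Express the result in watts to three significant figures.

Parallel branches share the same voltage; P = V²/R gives the branch power in one step.
P_R2 = V² / R2 = (3.30)² / 18.0 Ω = 0.6050 W

0.605 W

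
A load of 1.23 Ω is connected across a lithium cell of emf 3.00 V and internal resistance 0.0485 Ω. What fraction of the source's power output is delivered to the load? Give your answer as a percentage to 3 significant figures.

η = P_load/(P_load+P_int) = I²R/(I²R+I²r) = R/(R+r) — the I² cancels for series elements.
η = R / (R + r) = 1.23 / (1.23 + 0.0485) = 0.9621

96.2 %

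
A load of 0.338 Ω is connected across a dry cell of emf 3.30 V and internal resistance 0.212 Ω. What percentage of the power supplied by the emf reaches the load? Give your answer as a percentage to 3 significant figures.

Efficiency is P_load / P_total. With a series r and R sharing the same I, P = I²R for each, so η = R/(R+r).
η = R / (R + r) = 0.338 / (0.338 + 0.212) = 0.6145

61.5 %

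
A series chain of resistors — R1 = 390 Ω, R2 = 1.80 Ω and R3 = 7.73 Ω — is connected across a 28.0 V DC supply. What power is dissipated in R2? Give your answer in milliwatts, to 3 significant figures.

Series elements share the same current, so find I first, then use P = I²R.
R_total = 390 + 1.80 + 7.73 = 399.5 Ω
I = V / R_total = 28.0 / 399.5 = 0.07008 A
P_R2 = I² × R2 = (0.07008)² × 1.80 = 0.008841 W

8.84 mW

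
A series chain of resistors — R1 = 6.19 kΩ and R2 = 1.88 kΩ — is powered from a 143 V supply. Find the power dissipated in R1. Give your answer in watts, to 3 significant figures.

Every series element carries the same I. Get I from the total resistance, then P = I² × R1.
R_total = (6.19 + 1.88) kΩ = 8070 Ω
I = V / R_total = 143 / 8070 = 0.01772 A
P_R1 = I² × R1 = (0.01772)² × 6190 = 1.944 W

1.94 W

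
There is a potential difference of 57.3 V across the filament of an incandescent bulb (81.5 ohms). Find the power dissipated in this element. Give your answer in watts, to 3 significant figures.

40.3 W

Voltage and resistance are given, so P = V²/R is the one-step route.
P = (57.3 V)² / 81.5 Ω = 40.29 W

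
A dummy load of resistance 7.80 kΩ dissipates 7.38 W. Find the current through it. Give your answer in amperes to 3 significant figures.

0.0308 A

Inverting the appropriate power form: I = √(P / R).
I = √(7.38 / 7800) = 0.03076 A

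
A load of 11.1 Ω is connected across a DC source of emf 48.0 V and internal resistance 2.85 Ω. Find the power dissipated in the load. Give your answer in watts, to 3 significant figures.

With r and R in series, I = ε/(r+R); the load dissipates I²R.
I = ε / (r + R) = 48.0 / (2.85 + 11.1) = 3.441 A
P_load = I² R = (3.441)² × 11.1 = 131.4 W

131 W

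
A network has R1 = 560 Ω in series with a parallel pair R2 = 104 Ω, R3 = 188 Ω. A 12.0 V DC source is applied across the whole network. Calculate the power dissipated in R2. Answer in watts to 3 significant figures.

Collapse R2‖R3 to a single equivalent, reducing the network to two series elements.
R_p = (104×188)/(104+188) = 66.96 Ω
R_total = 560 + 66.96 = 627.0 Ω
I = V / R_total = 12.0 / 627.0 = 0.01914 A
Voltage across the parallel pair: V_p = I × R_p = 0.01914 × 66.96 = 1.282 V
R2 sees V_p directly, so P = V_p² / R2.
P_R2 = (1.282)² / 104 = 0.01579 W

0.0158 W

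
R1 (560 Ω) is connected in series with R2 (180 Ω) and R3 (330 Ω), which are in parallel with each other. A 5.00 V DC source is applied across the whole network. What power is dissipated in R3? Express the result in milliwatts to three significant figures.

2.25 mW

Reduce the parallel pair to R_p first; the network is then a simple series string.
R_p = (180×330)/(180+330) = 116.5 Ω
R_total = 560 + 116.5 = 676.5 Ω
I = V / R_total = 5.00 / 676.5 = 0.007391 A
Voltage across the parallel pair: V_p = I × R_p = 0.007391 × 116.5 = 0.8609 V
R3 sees V_p directly, so P = V_p² / R3.
P_R3 = (0.8609)² / 330 = 0.002246 W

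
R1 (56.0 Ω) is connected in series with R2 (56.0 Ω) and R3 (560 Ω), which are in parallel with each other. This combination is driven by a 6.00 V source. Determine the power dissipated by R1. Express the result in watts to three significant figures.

Collapse R2‖R3 to a single equivalent, reducing the network to two series elements.
R_p = (56.0×560)/(56.0+560) = 50.91 Ω
R_total = 56.0 + 50.91 = 106.9 Ω
I = V / R_total = 6.00 / 106.9 = 0.05612 A
R1 is in the main series path, so its power is I²R1.
P_R1 = (0.05612)² × 56.0 = 0.1764 W

0.176 W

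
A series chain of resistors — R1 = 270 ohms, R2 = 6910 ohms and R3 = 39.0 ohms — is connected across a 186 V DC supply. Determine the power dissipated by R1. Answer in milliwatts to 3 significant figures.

179 mW

In a series string the same current flows through every resistor — find that current, then P = I²R for the one we want.
R_total = 270 + 6910 + 39.0 = 7219 Ω
I = V / R_total = 186 / 7219 = 0.02577 A
P_R1 = I² × R1 = (0.02577)² × 270 = 0.1792 W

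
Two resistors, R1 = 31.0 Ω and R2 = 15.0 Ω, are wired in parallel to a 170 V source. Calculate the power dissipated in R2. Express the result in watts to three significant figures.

1930 W

Every branch has 170 V across it, so for R2 the power is simply V²/R.
P_R2 = V² / R2 = (170)² / 15.0 Ω = 1927 W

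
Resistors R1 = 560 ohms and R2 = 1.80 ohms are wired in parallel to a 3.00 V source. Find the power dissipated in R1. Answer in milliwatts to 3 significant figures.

16.1 mW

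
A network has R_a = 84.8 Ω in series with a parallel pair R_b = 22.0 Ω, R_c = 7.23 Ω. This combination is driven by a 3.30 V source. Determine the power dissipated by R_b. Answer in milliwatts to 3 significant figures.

1.80 mW

Replace R_b and R_c with their parallel equivalent so the circuit becomes R_a in series with R_p.
R_p = (22.0×7.23)/(22.0+7.23) = 5.442 Ω
R_total = 84.8 + 5.442 = 90.24 Ω
I = V / R_total = 3.30 / 90.24 = 0.03657 A
Voltage across the parallel pair: V_p = I × R_p = 0.03657 × 5.442 = 0.1990 V
R_b is across V_p, so use P = V²/R for that branch.
P_R_b = (0.1990)² / 22.0 = 0.001800 W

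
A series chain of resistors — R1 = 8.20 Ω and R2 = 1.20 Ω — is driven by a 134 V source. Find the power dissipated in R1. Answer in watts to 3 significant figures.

1670 W

Since the resistors are in series they all carry the loop current I = V/R_total; the power in any one is I²R.
R_total = 8.20 + 1.20 = 9.400 Ω
I = V / R_total = 134 / 9.400 = 14.26 A
P_R1 = I² × R1 = (14.26)² × 8.20 = 1666 W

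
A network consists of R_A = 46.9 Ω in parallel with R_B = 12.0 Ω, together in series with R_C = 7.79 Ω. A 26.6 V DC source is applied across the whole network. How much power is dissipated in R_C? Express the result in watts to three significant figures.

18.3 W

Combine R_A and R_B into their parallel equivalent first, reducing the network to two series resistors.
R_p = (46.9×12.0)/(46.9+12.0) = 9.555 Ω
R_total = R_p + 7.79 = 9.555 + 7.79 = 17.35 Ω
I = V / R_total = 26.6 / 17.35 = 1.534 A
All the supply current flows through R_C; use P = I²R_C.
P_R_C = (1.534)² × 7.79 = 18.32 W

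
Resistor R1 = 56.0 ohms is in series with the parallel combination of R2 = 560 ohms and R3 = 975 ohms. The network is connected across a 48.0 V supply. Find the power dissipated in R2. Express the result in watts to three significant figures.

Collapse R2‖R3 to a single equivalent, reducing the network to two series elements.
R_p = (560×975)/(560+975) = 355.7 Ω
R_total = 56.0 + 355.7 = 411.7 Ω
I = V / R_total = 48.0 / 411.7 = 0.1166 A
Voltage across the parallel pair: V_p = I × R_p = 0.1166 × 355.7 = 41.47 V
With V_p across R2, its power is V_p²/R2.
P_R2 = (41.47)² / 560 = 3.071 W

3.07 W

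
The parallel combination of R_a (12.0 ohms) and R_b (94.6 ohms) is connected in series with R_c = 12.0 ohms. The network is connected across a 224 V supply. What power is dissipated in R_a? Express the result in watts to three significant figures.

Collapse the R_a‖R_b pair into one equivalent R_p; then R_p and R_c form a series string.
R_p = (12.0×94.6)/(12.0+94.6) = 10.65 Ω
R_total = R_p + 12.0 = 10.65 + 12.0 = 22.65 Ω
I = V / R_total = 224 / 22.65 = 9.890 A
Voltage across the parallel pair: V_p = I × R_p = 9.890 × 10.65 = 105.3 V
R_a has V_p across it, so P = V_p²/R_a.
P_R_a = (105.3)² / 12.0 = 924.4 W

924 W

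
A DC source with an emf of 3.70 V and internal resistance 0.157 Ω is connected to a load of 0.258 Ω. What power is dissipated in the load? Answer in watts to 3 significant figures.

20.5 W

Find the circuit current first, then P = I²R for the load (series elements share I).
I = ε / (r + R) = 3.70 / (0.157 + 0.258) = 8.916 A
P_load = I² R = (8.916)² × 0.258 = 20.51 W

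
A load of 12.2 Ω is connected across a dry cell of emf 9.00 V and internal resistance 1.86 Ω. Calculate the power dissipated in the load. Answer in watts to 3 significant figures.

5.00 W

Load and internal resistance form a series loop — compute the loop current, then the load power via I²R.
I = ε / (r + R) = 9.00 / (1.86 + 12.2) = 0.6401 A
P_load = I² R = (0.6401)² × 12.2 = 4.999 W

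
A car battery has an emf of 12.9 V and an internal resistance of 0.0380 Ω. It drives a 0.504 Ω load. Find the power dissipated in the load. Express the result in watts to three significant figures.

Find the circuit current first, then P = I²R for the load (series elements share I).
I = ε / (r + R) = 12.9 / (0.0380 + 0.504) = 23.80 A
P_load = I² R = (23.80)² × 0.504 = 285.5 W

286 W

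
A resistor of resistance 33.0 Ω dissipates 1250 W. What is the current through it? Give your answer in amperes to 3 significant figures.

The two known quantities fix the third via I = √(P / R).
I = √(1250 / 33.0) = 6.155 A

6.15 A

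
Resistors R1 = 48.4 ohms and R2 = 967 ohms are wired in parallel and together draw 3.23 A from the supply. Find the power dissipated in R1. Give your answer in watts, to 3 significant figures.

We need the common branch voltage; get it from I_total × R_eq, then P = V²/R for the branch.
1/R_eq = 1/48.4 + 1/967 ⇒ R_eq = 46.09 Ω
V = I_total × R_eq = 3.230 × 46.09 = 148.9 V
P_R1 = V² / R1 = (148.9)² / 48.4 = 458.0 W

458 W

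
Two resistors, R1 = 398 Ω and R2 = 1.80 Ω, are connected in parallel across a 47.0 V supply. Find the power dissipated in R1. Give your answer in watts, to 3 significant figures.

5.55 W

Every branch has 47.0 V across it, so for R1 the power is simply V²/R.
P_R1 = V² / R1 = (47.0)² / 398 Ω = 5.550 W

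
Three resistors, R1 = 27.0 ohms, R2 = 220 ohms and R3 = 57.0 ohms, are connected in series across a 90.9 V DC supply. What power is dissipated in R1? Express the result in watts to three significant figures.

In a series string the same current flows through every resistor — find that current, then P = I²R for the one we want.
R_total = 27.0 + 220 + 57.0 = 304.0 Ω
I = V / R_total = 90.9 / 304.0 = 0.2990 A
P_R1 = I² × R1 = (0.2990)² × 27.0 = 2.414 W

2.41 W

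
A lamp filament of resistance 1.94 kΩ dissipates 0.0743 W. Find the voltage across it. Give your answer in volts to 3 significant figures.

12.0 V

The two known quantities fix the third via V = √(P R).
V = √(0.0743 × 1940) = 12.01 V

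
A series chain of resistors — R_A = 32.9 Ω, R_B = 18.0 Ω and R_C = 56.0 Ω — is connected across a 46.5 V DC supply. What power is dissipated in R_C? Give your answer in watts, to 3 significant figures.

Every series element carries the same I. Get I from the total resistance, then P = I² × R_C.
R_total = 32.9 + 18.0 + 56.0 = 106.9 Ω
I = V / R_total = 46.5 / 106.9 = 0.4350 A
P_R_C = I² × R_C = (0.4350)² × 56.0 = 10.60 W

10.6 W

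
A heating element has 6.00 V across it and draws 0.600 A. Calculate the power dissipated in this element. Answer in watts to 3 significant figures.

3.60 W

V and I are known directly — P = V I, no intermediate step needed.
P = 6.00 V × 0.6000 A = 3.600 W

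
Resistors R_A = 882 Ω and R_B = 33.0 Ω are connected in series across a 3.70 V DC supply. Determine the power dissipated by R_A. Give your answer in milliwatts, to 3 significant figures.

14.4 mW

The current is common to all series resistors; compute it, then apply P = I²R for the target.
R_total = 882 + 33.0 = 915.0 Ω
I = V / R_total = 3.70 / 915.0 = 0.004044 A
P_R_A = I² × R_A = (0.004044)² × 882 = 0.01442 W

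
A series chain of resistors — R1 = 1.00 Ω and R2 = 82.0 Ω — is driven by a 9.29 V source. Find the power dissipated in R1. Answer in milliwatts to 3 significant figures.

Since the resistors are in series they all carry the loop current I = V/R_total; the power in any one is I²R.
R_total = 1.00 + 82.0 = 83.00 Ω
I = V / R_total = 9.29 / 83.00 = 0.1119 A
P_R1 = I² × R1 = (0.1119)² × 1.00 = 0.01253 W

12.5 mW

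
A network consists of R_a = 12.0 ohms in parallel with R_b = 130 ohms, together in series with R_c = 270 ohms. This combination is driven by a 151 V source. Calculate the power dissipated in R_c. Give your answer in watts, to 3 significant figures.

Combine R_a and R_b into their parallel equivalent first, reducing the network to two series resistors.
R_p = (12.0×130)/(12.0+130) = 10.99 Ω
R_total = R_p + 270 = 10.99 + 270 = 281.0 Ω
I = V / R_total = 151 / 281.0 = 0.5374 A
All the supply current flows through R_c; use P = I²R_c.
P_R_c = (0.5374)² × 270 = 77.97 W

78.0 W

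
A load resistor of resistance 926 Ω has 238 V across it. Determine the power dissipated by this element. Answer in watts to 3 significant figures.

61.2 W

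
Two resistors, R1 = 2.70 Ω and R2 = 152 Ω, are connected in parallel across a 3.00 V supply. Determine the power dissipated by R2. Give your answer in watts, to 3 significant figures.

0.0592 W

Every branch has 3.00 V across it, so for R2 the power is simply V²/R.
P_R2 = V² / R2 = (3.00)² / 152 Ω = 0.05921 W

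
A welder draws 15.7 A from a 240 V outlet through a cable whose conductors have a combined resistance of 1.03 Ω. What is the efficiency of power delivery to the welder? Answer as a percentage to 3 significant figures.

The cable carries the full 15.7 A.
P_line = I² R_line = (15.70)² × 1.03 = 253.9 W
P_source = V I = 240 × 15.70 = 3768 W; P_load = 3514 W
η = P_load / P_source = 3514 / 3768 = 0.9326

93.3 %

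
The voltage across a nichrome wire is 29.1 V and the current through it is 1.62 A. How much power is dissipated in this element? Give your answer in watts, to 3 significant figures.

47.1 W

Both the voltage across and the current through the element are known, so P = V I applies directly.
P = 29.1 V × 1.620 A = 47.14 W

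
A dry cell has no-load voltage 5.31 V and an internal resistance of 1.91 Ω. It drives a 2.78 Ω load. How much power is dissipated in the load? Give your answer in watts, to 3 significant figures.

With r and R in series, I = ε/(r+R); the load dissipates I²R.
I = ε / (r + R) = 5.31 / (1.91 + 2.78) = 1.132 A
P_load = I² R = (1.132)² × 2.78 = 3.564 W

3.56 W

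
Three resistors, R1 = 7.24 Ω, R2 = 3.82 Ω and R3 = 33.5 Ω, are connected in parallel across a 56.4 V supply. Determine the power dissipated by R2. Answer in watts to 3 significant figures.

833 W

The supply voltage appears across each parallel branch — just use P = V²/R2.
P_R2 = V² / R2 = (56.4)² / 3.82 Ω = 832.7 W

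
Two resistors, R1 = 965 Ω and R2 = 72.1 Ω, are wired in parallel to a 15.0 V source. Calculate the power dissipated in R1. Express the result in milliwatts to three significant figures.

233 mW

Every branch has 15.0 V across it, so for R1 the power is simply V²/R.
P_R1 = V² / R1 = (15.0)² / 965 Ω = 0.2332 W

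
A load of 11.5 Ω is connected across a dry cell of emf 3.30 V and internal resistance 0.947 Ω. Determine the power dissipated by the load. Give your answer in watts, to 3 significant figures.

0.808 W

The internal resistance and the load are in series, so the same I flows through both; get I from ε/(r+R), then I²R for the load.
I = ε / (r + R) = 3.30 / (0.947 + 11.5) = 0.2651 A
P_load = I² R = (0.2651)² × 11.5 = 0.8083 W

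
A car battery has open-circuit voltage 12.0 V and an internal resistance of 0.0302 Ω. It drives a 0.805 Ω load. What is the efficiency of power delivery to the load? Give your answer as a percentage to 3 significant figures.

The source delivers εI, of which I²R reaches the load and I²r is lost; since I is common, η = R/(R+r).
η = R / (R + r) = 0.805 / (0.805 + 0.0302) = 0.9638

96.4 %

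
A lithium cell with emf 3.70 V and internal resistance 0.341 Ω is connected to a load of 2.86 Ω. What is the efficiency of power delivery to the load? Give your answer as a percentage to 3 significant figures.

89.3 %

The source delivers εI, of which I²R reaches the load and I²r is lost; since I is common, η = R/(R+r).
η = R / (R + r) = 2.86 / (2.86 + 0.341) = 0.8935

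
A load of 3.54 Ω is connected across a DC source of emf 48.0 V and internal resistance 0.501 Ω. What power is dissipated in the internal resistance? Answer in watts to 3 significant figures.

The source's internal resistance is just another series element carrying I; its dissipation is I²r.
I = ε / (r + R) = 48.0 / (0.501 + 3.54) = 11.88 A
P_int = I² r = (11.88)² × 0.501 = 70.69 W

70.7 W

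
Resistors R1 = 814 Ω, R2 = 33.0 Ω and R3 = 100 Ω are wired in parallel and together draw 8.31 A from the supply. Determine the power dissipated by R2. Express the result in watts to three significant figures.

1210 W

The branches share the same voltage, but only the total current is given — find V from the equivalent resistance first.
1/R_eq = 1/814 + 1/33.0 + 1/100 ⇒ R_eq = 24.08 Ω
V = I_total × R_eq = 8.310 × 24.08 = 200.1 V
P_R2 = V² / R2 = (200.1)² / 33.0 = 1213 W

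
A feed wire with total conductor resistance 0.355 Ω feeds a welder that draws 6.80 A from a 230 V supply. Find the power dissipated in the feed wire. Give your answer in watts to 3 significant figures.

Only the current and the line resistance are needed for the I²R loss.
The feed wire carries the full 6.80 A.
P_line = I² R_line = (6.800)² × 0.355 = 16.42 W

16.4 W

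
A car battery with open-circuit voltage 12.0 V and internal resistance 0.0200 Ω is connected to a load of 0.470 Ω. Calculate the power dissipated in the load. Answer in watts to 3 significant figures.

Load and internal resistance form a series loop — compute the loop current, then the load power via I²R.
I = ε / (r + R) = 12.0 / (0.0200 + 0.470) = 24.49 A
P_load = I² R = (24.49)² × 0.470 = 281.9 W

282 W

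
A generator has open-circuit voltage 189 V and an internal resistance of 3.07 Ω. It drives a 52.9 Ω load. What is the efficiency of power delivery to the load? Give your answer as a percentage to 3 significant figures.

η = P_load/(P_load+P_int) = I²R/(I²R+I²r) = R/(R+r) — the I² cancels for series elements.
η = R / (R + r) = 52.9 / (52.9 + 3.07) = 0.9451

94.5 %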